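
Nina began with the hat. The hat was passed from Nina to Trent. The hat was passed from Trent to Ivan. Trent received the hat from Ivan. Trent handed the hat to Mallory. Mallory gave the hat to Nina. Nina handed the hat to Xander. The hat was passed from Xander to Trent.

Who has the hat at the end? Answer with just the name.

Tracking the hat through each event:
Start: Nina has the hat.
After event 1: Trent has the hat.
After event 2: Ivan has the hat.
After event 3: Trent has the hat.
After event 4: Mallory has the hat.
After event 5: Nina has the hat.
After event 6: Xander has the hat.
After event 7: Trent has the hat.

Answer: Trent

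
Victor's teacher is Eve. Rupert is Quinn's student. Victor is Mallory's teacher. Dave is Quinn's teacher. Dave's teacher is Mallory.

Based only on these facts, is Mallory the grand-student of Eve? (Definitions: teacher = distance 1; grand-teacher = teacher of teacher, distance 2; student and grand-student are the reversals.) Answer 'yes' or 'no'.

Answer: yes

Derivation:
Reconstructing the teacher chain from the given facts:
  Eve -> Victor -> Mallory -> Dave -> Quinn -> Rupert
(each arrow means 'teacher of the next')
Positions in the chain (0 = top):
  position of Eve: 0
  position of Victor: 1
  position of Mallory: 2
  position of Dave: 3
  position of Quinn: 4
  position of Rupert: 5

Mallory is at position 2, Eve is at position 0; signed distance (j - i) = -2.
'grand-student' requires j - i = -2. Actual distance is -2, so the relation HOLDS.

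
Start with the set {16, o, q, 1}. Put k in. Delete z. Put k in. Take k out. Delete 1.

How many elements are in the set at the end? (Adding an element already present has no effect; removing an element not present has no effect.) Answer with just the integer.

Tracking the set through each operation:
Start: {1, 16, o, q}
Event 1 (add k): added. Set: {1, 16, k, o, q}
Event 2 (remove z): not present, no change. Set: {1, 16, k, o, q}
Event 3 (add k): already present, no change. Set: {1, 16, k, o, q}
Event 4 (remove k): removed. Set: {1, 16, o, q}
Event 5 (remove 1): removed. Set: {16, o, q}

Final set: {16, o, q} (size 3)

Answer: 3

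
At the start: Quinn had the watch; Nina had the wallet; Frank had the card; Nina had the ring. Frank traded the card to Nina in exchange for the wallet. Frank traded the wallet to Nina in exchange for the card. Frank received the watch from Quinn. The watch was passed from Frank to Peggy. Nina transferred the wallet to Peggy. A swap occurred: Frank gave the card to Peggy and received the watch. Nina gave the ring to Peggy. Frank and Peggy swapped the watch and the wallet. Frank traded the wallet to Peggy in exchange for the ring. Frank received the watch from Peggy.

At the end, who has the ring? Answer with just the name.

Answer: Frank

Derivation:
Tracking all object holders:
Start: watch:Quinn, wallet:Nina, card:Frank, ring:Nina
Event 1 (swap card<->wallet: now card:Nina, wallet:Frank). State: watch:Quinn, wallet:Frank, card:Nina, ring:Nina
Event 2 (swap wallet<->card: now wallet:Nina, card:Frank). State: watch:Quinn, wallet:Nina, card:Frank, ring:Nina
Event 3 (give watch: Quinn -> Frank). State: watch:Frank, wallet:Nina, card:Frank, ring:Nina
Event 4 (give watch: Frank -> Peggy). State: watch:Peggy, wallet:Nina, card:Frank, ring:Nina
Event 5 (give wallet: Nina -> Peggy). State: watch:Peggy, wallet:Peggy, card:Frank, ring:Nina
Event 6 (swap card<->watch: now card:Peggy, watch:Frank). State: watch:Frank, wallet:Peggy, card:Peggy, ring:Nina
Event 7 (give ring: Nina -> Peggy). State: watch:Frank, wallet:Peggy, card:Peggy, ring:Peggy
Event 8 (swap watch<->wallet: now watch:Peggy, wallet:Frank). State: watch:Peggy, wallet:Frank, card:Peggy, ring:Peggy
Event 9 (swap wallet<->ring: now wallet:Peggy, ring:Frank). State: watch:Peggy, wallet:Peggy, card:Peggy, ring:Frank
Event 10 (give watch: Peggy -> Frank). State: watch:Frank, wallet:Peggy, card:Peggy, ring:Frank

Final state: watch:Frank, wallet:Peggy, card:Peggy, ring:Frank
The ring is held by Frank.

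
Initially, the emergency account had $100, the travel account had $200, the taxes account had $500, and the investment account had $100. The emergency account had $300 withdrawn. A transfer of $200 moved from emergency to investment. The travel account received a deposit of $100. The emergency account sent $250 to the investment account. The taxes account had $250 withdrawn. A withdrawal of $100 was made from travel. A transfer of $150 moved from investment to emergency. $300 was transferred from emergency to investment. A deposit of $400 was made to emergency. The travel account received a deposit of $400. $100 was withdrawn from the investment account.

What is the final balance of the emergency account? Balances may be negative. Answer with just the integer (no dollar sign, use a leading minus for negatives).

Answer: -400

Derivation:
Tracking account balances step by step:
Start: emergency=100, travel=200, taxes=500, investment=100
Event 1 (withdraw 300 from emergency): emergency: 100 - 300 = -200. Balances: emergency=-200, travel=200, taxes=500, investment=100
Event 2 (transfer 200 emergency -> investment): emergency: -200 - 200 = -400, investment: 100 + 200 = 300. Balances: emergency=-400, travel=200, taxes=500, investment=300
Event 3 (deposit 100 to travel): travel: 200 + 100 = 300. Balances: emergency=-400, travel=300, taxes=500, investment=300
Event 4 (transfer 250 emergency -> investment): emergency: -400 - 250 = -650, investment: 300 + 250 = 550. Balances: emergency=-650, travel=300, taxes=500, investment=550
Event 5 (withdraw 250 from taxes): taxes: 500 - 250 = 250. Balances: emergency=-650, travel=300, taxes=250, investment=550
Event 6 (withdraw 100 from travel): travel: 300 - 100 = 200. Balances: emergency=-650, travel=200, taxes=250, investment=550
Event 7 (transfer 150 investment -> emergency): investment: 550 - 150 = 400, emergency: -650 + 150 = -500. Balances: emergency=-500, travel=200, taxes=250, investment=400
Event 8 (transfer 300 emergency -> investment): emergency: -500 - 300 = -800, investment: 400 + 300 = 700. Balances: emergency=-800, travel=200, taxes=250, investment=700
Event 9 (deposit 400 to emergency): emergency: -800 + 400 = -400. Balances: emergency=-400, travel=200, taxes=250, investment=700
Event 10 (deposit 400 to travel): travel: 200 + 400 = 600. Balances: emergency=-400, travel=600, taxes=250, investment=700
Event 11 (withdraw 100 from investment): investment: 700 - 100 = 600. Balances: emergency=-400, travel=600, taxes=250, investment=600

Final balance of emergency: -400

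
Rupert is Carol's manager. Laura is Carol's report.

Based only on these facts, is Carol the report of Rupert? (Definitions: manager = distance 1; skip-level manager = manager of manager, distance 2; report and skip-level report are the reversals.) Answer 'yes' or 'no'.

Reconstructing the manager chain from the given facts:
  Rupert -> Carol -> Laura
(each arrow means 'manager of the next')
Positions in the chain (0 = top):
  position of Rupert: 0
  position of Carol: 1
  position of Laura: 2

Carol is at position 1, Rupert is at position 0; signed distance (j - i) = -1.
'report' requires j - i = -1. Actual distance is -1, so the relation HOLDS.

Answer: yes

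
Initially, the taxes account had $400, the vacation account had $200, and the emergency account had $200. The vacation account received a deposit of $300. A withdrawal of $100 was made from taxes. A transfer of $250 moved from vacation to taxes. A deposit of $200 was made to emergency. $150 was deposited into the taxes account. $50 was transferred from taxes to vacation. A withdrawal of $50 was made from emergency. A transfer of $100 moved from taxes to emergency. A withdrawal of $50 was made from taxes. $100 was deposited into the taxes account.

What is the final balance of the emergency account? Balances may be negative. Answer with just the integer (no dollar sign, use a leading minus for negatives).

Answer: 450

Derivation:
Tracking account balances step by step:
Start: taxes=400, vacation=200, emergency=200
Event 1 (deposit 300 to vacation): vacation: 200 + 300 = 500. Balances: taxes=400, vacation=500, emergency=200
Event 2 (withdraw 100 from taxes): taxes: 400 - 100 = 300. Balances: taxes=300, vacation=500, emergency=200
Event 3 (transfer 250 vacation -> taxes): vacation: 500 - 250 = 250, taxes: 300 + 250 = 550. Balances: taxes=550, vacation=250, emergency=200
Event 4 (deposit 200 to emergency): emergency: 200 + 200 = 400. Balances: taxes=550, vacation=250, emergency=400
Event 5 (deposit 150 to taxes): taxes: 550 + 150 = 700. Balances: taxes=700, vacation=250, emergency=400
Event 6 (transfer 50 taxes -> vacation): taxes: 700 - 50 = 650, vacation: 250 + 50 = 300. Balances: taxes=650, vacation=300, emergency=400
Event 7 (withdraw 50 from emergency): emergency: 400 - 50 = 350. Balances: taxes=650, vacation=300, emergency=350
Event 8 (transfer 100 taxes -> emergency): taxes: 650 - 100 = 550, emergency: 350 + 100 = 450. Balances: taxes=550, vacation=300, emergency=450
Event 9 (withdraw 50 from taxes): taxes: 550 - 50 = 500. Balances: taxes=500, vacation=300, emergency=450
Event 10 (deposit 100 to taxes): taxes: 500 + 100 = 600. Balances: taxes=600, vacation=300, emergency=450

Final balance of emergency: 450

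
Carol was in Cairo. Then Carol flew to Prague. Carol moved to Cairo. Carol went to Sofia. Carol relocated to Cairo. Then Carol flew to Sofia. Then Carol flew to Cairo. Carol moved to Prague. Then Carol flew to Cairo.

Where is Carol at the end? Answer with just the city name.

Tracking Carol's location:
Start: Carol is in Cairo.
After move 1: Cairo -> Prague. Carol is in Prague.
After move 2: Prague -> Cairo. Carol is in Cairo.
After move 3: Cairo -> Sofia. Carol is in Sofia.
After move 4: Sofia -> Cairo. Carol is in Cairo.
After move 5: Cairo -> Sofia. Carol is in Sofia.
After move 6: Sofia -> Cairo. Carol is in Cairo.
After move 7: Cairo -> Prague. Carol is in Prague.
After move 8: Prague -> Cairo. Carol is in Cairo.

Answer: Cairo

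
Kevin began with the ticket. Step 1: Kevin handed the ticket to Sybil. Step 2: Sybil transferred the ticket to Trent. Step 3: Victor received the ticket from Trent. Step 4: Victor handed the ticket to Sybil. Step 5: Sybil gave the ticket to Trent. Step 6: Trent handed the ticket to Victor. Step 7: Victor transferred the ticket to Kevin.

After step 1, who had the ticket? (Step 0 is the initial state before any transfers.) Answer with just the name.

Tracking the ticket holder through step 1:
After step 0 (start): Kevin
After step 1: Sybil

At step 1, the holder is Sybil.

Answer: Sybil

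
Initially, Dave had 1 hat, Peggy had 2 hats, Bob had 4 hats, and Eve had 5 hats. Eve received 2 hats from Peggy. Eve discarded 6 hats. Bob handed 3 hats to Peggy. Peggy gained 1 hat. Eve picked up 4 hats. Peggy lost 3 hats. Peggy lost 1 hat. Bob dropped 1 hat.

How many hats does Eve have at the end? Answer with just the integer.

Answer: 5

Derivation:
Tracking counts step by step:
Start: Dave=1, Peggy=2, Bob=4, Eve=5
Event 1 (Peggy -> Eve, 2): Peggy: 2 -> 0, Eve: 5 -> 7. State: Dave=1, Peggy=0, Bob=4, Eve=7
Event 2 (Eve -6): Eve: 7 -> 1. State: Dave=1, Peggy=0, Bob=4, Eve=1
Event 3 (Bob -> Peggy, 3): Bob: 4 -> 1, Peggy: 0 -> 3. State: Dave=1, Peggy=3, Bob=1, Eve=1
Event 4 (Peggy +1): Peggy: 3 -> 4. State: Dave=1, Peggy=4, Bob=1, Eve=1
Event 5 (Eve +4): Eve: 1 -> 5. State: Dave=1, Peggy=4, Bob=1, Eve=5
Event 6 (Peggy -3): Peggy: 4 -> 1. State: Dave=1, Peggy=1, Bob=1, Eve=5
Event 7 (Peggy -1): Peggy: 1 -> 0. State: Dave=1, Peggy=0, Bob=1, Eve=5
Event 8 (Bob -1): Bob: 1 -> 0. State: Dave=1, Peggy=0, Bob=0, Eve=5

Eve's final count: 5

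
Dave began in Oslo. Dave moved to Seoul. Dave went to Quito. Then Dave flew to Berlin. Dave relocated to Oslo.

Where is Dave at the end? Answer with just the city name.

Tracking Dave's location:
Start: Dave is in Oslo.
After move 1: Oslo -> Seoul. Dave is in Seoul.
After move 2: Seoul -> Quito. Dave is in Quito.
After move 3: Quito -> Berlin. Dave is in Berlin.
After move 4: Berlin -> Oslo. Dave is in Oslo.

Answer: Oslo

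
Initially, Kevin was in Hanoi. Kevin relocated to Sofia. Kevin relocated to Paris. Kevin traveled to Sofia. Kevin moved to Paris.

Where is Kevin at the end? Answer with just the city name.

Tracking Kevin's location:
Start: Kevin is in Hanoi.
After move 1: Hanoi -> Sofia. Kevin is in Sofia.
After move 2: Sofia -> Paris. Kevin is in Paris.
After move 3: Paris -> Sofia. Kevin is in Sofia.
After move 4: Sofia -> Paris. Kevin is in Paris.

Answer: Paris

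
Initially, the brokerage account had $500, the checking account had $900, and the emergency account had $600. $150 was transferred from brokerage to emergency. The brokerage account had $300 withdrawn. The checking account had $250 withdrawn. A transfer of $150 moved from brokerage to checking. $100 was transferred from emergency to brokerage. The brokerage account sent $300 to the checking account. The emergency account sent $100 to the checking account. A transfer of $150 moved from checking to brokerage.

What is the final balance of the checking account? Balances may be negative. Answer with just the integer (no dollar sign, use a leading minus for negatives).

Answer: 1050

Derivation:
Tracking account balances step by step:
Start: brokerage=500, checking=900, emergency=600
Event 1 (transfer 150 brokerage -> emergency): brokerage: 500 - 150 = 350, emergency: 600 + 150 = 750. Balances: brokerage=350, checking=900, emergency=750
Event 2 (withdraw 300 from brokerage): brokerage: 350 - 300 = 50. Balances: brokerage=50, checking=900, emergency=750
Event 3 (withdraw 250 from checking): checking: 900 - 250 = 650. Balances: brokerage=50, checking=650, emergency=750
Event 4 (transfer 150 brokerage -> checking): brokerage: 50 - 150 = -100, checking: 650 + 150 = 800. Balances: brokerage=-100, checking=800, emergency=750
Event 5 (transfer 100 emergency -> brokerage): emergency: 750 - 100 = 650, brokerage: -100 + 100 = 0. Balances: brokerage=0, checking=800, emergency=650
Event 6 (transfer 300 brokerage -> checking): brokerage: 0 - 300 = -300, checking: 800 + 300 = 1100. Balances: brokerage=-300, checking=1100, emergency=650
Event 7 (transfer 100 emergency -> checking): emergency: 650 - 100 = 550, checking: 1100 + 100 = 1200. Balances: brokerage=-300, checking=1200, emergency=550
Event 8 (transfer 150 checking -> brokerage): checking: 1200 - 150 = 1050, brokerage: -300 + 150 = -150. Balances: brokerage=-150, checking=1050, emergency=550

Final balance of checking: 1050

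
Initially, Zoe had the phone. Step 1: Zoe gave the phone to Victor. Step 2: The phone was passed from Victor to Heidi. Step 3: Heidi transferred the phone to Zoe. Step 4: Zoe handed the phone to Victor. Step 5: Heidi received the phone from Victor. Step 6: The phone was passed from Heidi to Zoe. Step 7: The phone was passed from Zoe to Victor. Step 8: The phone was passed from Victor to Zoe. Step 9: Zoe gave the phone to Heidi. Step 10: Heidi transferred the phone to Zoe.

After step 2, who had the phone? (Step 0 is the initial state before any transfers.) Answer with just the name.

Tracking the phone holder through step 2:
After step 0 (start): Zoe
After step 1: Victor
After step 2: Heidi

At step 2, the holder is Heidi.

Answer: Heidi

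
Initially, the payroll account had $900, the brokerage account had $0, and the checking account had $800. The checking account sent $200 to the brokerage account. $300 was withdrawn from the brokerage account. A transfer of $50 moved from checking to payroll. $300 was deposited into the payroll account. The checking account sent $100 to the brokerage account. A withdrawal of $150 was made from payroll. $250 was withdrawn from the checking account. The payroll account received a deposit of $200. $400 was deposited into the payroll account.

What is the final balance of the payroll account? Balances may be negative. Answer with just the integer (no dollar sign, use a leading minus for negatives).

Answer: 1700

Derivation:
Tracking account balances step by step:
Start: payroll=900, brokerage=0, checking=800
Event 1 (transfer 200 checking -> brokerage): checking: 800 - 200 = 600, brokerage: 0 + 200 = 200. Balances: payroll=900, brokerage=200, checking=600
Event 2 (withdraw 300 from brokerage): brokerage: 200 - 300 = -100. Balances: payroll=900, brokerage=-100, checking=600
Event 3 (transfer 50 checking -> payroll): checking: 600 - 50 = 550, payroll: 900 + 50 = 950. Balances: payroll=950, brokerage=-100, checking=550
Event 4 (deposit 300 to payroll): payroll: 950 + 300 = 1250. Balances: payroll=1250, brokerage=-100, checking=550
Event 5 (transfer 100 checking -> brokerage): checking: 550 - 100 = 450, brokerage: -100 + 100 = 0. Balances: payroll=1250, brokerage=0, checking=450
Event 6 (withdraw 150 from payroll): payroll: 1250 - 150 = 1100. Balances: payroll=1100, brokerage=0, checking=450
Event 7 (withdraw 250 from checking): checking: 450 - 250 = 200. Balances: payroll=1100, brokerage=0, checking=200
Event 8 (deposit 200 to payroll): payroll: 1100 + 200 = 1300. Balances: payroll=1300, brokerage=0, checking=200
Event 9 (deposit 400 to payroll): payroll: 1300 + 400 = 1700. Balances: payroll=1700, brokerage=0, checking=200

Final balance of payroll: 1700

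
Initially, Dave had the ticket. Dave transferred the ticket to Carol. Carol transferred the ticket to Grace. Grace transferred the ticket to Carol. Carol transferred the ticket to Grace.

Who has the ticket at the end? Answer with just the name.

Answer: Grace

Derivation:
Tracking the ticket through each event:
Start: Dave has the ticket.
After event 1: Carol has the ticket.
After event 2: Grace has the ticket.
After event 3: Carol has the ticket.
After event 4: Grace has the ticket.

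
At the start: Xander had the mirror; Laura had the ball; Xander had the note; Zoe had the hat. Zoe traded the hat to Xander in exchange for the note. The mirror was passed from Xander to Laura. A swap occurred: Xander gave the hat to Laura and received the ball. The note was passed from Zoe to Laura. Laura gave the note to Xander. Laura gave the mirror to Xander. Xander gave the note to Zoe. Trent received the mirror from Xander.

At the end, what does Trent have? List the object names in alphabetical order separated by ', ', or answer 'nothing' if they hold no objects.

Answer: mirror

Derivation:
Tracking all object holders:
Start: mirror:Xander, ball:Laura, note:Xander, hat:Zoe
Event 1 (swap hat<->note: now hat:Xander, note:Zoe). State: mirror:Xander, ball:Laura, note:Zoe, hat:Xander
Event 2 (give mirror: Xander -> Laura). State: mirror:Laura, ball:Laura, note:Zoe, hat:Xander
Event 3 (swap hat<->ball: now hat:Laura, ball:Xander). State: mirror:Laura, ball:Xander, note:Zoe, hat:Laura
Event 4 (give note: Zoe -> Laura). State: mirror:Laura, ball:Xander, note:Laura, hat:Laura
Event 5 (give note: Laura -> Xander). State: mirror:Laura, ball:Xander, note:Xander, hat:Laura
Event 6 (give mirror: Laura -> Xander). State: mirror:Xander, ball:Xander, note:Xander, hat:Laura
Event 7 (give note: Xander -> Zoe). State: mirror:Xander, ball:Xander, note:Zoe, hat:Laura
Event 8 (give mirror: Xander -> Trent). State: mirror:Trent, ball:Xander, note:Zoe, hat:Laura

Final state: mirror:Trent, ball:Xander, note:Zoe, hat:Laura
Trent holds: mirror.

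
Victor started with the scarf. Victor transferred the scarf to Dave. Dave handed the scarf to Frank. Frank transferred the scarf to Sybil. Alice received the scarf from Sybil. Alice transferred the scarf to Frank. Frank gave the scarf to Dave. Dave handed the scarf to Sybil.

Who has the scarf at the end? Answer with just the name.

Tracking the scarf through each event:
Start: Victor has the scarf.
After event 1: Dave has the scarf.
After event 2: Frank has the scarf.
After event 3: Sybil has the scarf.
After event 4: Alice has the scarf.
After event 5: Frank has the scarf.
After event 6: Dave has the scarf.
After event 7: Sybil has the scarf.

Answer: Sybil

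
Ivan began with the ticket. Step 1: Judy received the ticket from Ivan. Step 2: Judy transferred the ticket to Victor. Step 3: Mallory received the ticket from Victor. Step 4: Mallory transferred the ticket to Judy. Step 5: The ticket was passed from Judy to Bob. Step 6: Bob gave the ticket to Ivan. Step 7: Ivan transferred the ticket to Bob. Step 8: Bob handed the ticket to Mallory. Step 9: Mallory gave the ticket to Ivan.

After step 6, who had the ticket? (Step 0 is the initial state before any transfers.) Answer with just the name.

Answer: Ivan

Derivation:
Tracking the ticket holder through step 6:
After step 0 (start): Ivan
After step 1: Judy
After step 2: Victor
After step 3: Mallory
After step 4: Judy
After step 5: Bob
After step 6: Ivan

At step 6, the holder is Ivan.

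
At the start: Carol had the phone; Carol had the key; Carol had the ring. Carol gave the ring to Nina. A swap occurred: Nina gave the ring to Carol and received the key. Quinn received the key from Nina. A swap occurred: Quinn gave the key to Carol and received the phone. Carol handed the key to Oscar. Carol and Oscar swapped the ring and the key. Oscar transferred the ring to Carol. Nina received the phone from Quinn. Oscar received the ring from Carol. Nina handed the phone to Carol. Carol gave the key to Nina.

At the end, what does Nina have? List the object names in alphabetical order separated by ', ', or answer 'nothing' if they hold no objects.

Tracking all object holders:
Start: phone:Carol, key:Carol, ring:Carol
Event 1 (give ring: Carol -> Nina). State: phone:Carol, key:Carol, ring:Nina
Event 2 (swap ring<->key: now ring:Carol, key:Nina). State: phone:Carol, key:Nina, ring:Carol
Event 3 (give key: Nina -> Quinn). State: phone:Carol, key:Quinn, ring:Carol
Event 4 (swap key<->phone: now key:Carol, phone:Quinn). State: phone:Quinn, key:Carol, ring:Carol
Event 5 (give key: Carol -> Oscar). State: phone:Quinn, key:Oscar, ring:Carol
Event 6 (swap ring<->key: now ring:Oscar, key:Carol). State: phone:Quinn, key:Carol, ring:Oscar
Event 7 (give ring: Oscar -> Carol). State: phone:Quinn, key:Carol, ring:Carol
Event 8 (give phone: Quinn -> Nina). State: phone:Nina, key:Carol, ring:Carol
Event 9 (give ring: Carol -> Oscar). State: phone:Nina, key:Carol, ring:Oscar
Event 10 (give phone: Nina -> Carol). State: phone:Carol, key:Carol, ring:Oscar
Event 11 (give key: Carol -> Nina). State: phone:Carol, key:Nina, ring:Oscar

Final state: phone:Carol, key:Nina, ring:Oscar
Nina holds: key.

Answer: key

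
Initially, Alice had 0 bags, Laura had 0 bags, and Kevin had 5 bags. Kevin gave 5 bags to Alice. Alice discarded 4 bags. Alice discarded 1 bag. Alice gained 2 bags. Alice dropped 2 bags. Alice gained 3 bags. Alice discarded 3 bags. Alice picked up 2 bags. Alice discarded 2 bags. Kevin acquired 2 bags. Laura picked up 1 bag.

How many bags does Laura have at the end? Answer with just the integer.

Tracking counts step by step:
Start: Alice=0, Laura=0, Kevin=5
Event 1 (Kevin -> Alice, 5): Kevin: 5 -> 0, Alice: 0 -> 5. State: Alice=5, Laura=0, Kevin=0
Event 2 (Alice -4): Alice: 5 -> 1. State: Alice=1, Laura=0, Kevin=0
Event 3 (Alice -1): Alice: 1 -> 0. State: Alice=0, Laura=0, Kevin=0
Event 4 (Alice +2): Alice: 0 -> 2. State: Alice=2, Laura=0, Kevin=0
Event 5 (Alice -2): Alice: 2 -> 0. State: Alice=0, Laura=0, Kevin=0
Event 6 (Alice +3): Alice: 0 -> 3. State: Alice=3, Laura=0, Kevin=0
Event 7 (Alice -3): Alice: 3 -> 0. State: Alice=0, Laura=0, Kevin=0
Event 8 (Alice +2): Alice: 0 -> 2. State: Alice=2, Laura=0, Kevin=0
Event 9 (Alice -2): Alice: 2 -> 0. State: Alice=0, Laura=0, Kevin=0
Event 10 (Kevin +2): Kevin: 0 -> 2. State: Alice=0, Laura=0, Kevin=2
Event 11 (Laura +1): Laura: 0 -> 1. State: Alice=0, Laura=1, Kevin=2

Laura's final count: 1

Answer: 1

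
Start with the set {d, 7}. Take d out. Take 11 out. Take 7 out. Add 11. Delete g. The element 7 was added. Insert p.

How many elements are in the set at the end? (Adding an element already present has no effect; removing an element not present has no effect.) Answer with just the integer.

Answer: 3

Derivation:
Tracking the set through each operation:
Start: {7, d}
Event 1 (remove d): removed. Set: {7}
Event 2 (remove 11): not present, no change. Set: {7}
Event 3 (remove 7): removed. Set: {}
Event 4 (add 11): added. Set: {11}
Event 5 (remove g): not present, no change. Set: {11}
Event 6 (add 7): added. Set: {11, 7}
Event 7 (add p): added. Set: {11, 7, p}

Final set: {11, 7, p} (size 3)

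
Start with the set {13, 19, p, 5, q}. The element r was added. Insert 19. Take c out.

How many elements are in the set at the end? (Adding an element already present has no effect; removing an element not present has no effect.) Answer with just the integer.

Answer: 6

Derivation:
Tracking the set through each operation:
Start: {13, 19, 5, p, q}
Event 1 (add r): added. Set: {13, 19, 5, p, q, r}
Event 2 (add 19): already present, no change. Set: {13, 19, 5, p, q, r}
Event 3 (remove c): not present, no change. Set: {13, 19, 5, p, q, r}

Final set: {13, 19, 5, p, q, r} (size 6)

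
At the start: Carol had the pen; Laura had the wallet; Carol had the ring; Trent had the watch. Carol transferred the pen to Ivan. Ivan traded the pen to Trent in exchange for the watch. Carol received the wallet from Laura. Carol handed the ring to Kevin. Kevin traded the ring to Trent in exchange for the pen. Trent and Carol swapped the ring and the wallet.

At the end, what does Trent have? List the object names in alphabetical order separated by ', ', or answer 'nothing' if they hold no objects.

Answer: wallet

Derivation:
Tracking all object holders:
Start: pen:Carol, wallet:Laura, ring:Carol, watch:Trent
Event 1 (give pen: Carol -> Ivan). State: pen:Ivan, wallet:Laura, ring:Carol, watch:Trent
Event 2 (swap pen<->watch: now pen:Trent, watch:Ivan). State: pen:Trent, wallet:Laura, ring:Carol, watch:Ivan
Event 3 (give wallet: Laura -> Carol). State: pen:Trent, wallet:Carol, ring:Carol, watch:Ivan
Event 4 (give ring: Carol -> Kevin). State: pen:Trent, wallet:Carol, ring:Kevin, watch:Ivan
Event 5 (swap ring<->pen: now ring:Trent, pen:Kevin). State: pen:Kevin, wallet:Carol, ring:Trent, watch:Ivan
Event 6 (swap ring<->wallet: now ring:Carol, wallet:Trent). State: pen:Kevin, wallet:Trent, ring:Carol, watch:Ivan

Final state: pen:Kevin, wallet:Trent, ring:Carol, watch:Ivan
Trent holds: wallet.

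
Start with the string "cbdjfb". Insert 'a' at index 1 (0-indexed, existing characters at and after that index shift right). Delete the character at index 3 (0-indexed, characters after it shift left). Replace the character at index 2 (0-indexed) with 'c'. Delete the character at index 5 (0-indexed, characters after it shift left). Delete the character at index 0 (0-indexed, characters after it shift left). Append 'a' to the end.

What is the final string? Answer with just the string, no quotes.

Answer: acjfa

Derivation:
Applying each edit step by step:
Start: "cbdjfb"
Op 1 (insert 'a' at idx 1): "cbdjfb" -> "cabdjfb"
Op 2 (delete idx 3 = 'd'): "cabdjfb" -> "cabjfb"
Op 3 (replace idx 2: 'b' -> 'c'): "cabjfb" -> "cacjfb"
Op 4 (delete idx 5 = 'b'): "cacjfb" -> "cacjf"
Op 5 (delete idx 0 = 'c'): "cacjf" -> "acjf"
Op 6 (append 'a'): "acjf" -> "acjfa"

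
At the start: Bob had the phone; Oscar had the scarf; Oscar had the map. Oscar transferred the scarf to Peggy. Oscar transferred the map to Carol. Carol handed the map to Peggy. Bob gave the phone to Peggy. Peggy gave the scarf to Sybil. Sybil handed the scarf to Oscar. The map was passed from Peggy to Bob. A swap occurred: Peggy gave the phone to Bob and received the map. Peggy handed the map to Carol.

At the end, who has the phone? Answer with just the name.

Answer: Bob

Derivation:
Tracking all object holders:
Start: phone:Bob, scarf:Oscar, map:Oscar
Event 1 (give scarf: Oscar -> Peggy). State: phone:Bob, scarf:Peggy, map:Oscar
Event 2 (give map: Oscar -> Carol). State: phone:Bob, scarf:Peggy, map:Carol
Event 3 (give map: Carol -> Peggy). State: phone:Bob, scarf:Peggy, map:Peggy
Event 4 (give phone: Bob -> Peggy). State: phone:Peggy, scarf:Peggy, map:Peggy
Event 5 (give scarf: Peggy -> Sybil). State: phone:Peggy, scarf:Sybil, map:Peggy
Event 6 (give scarf: Sybil -> Oscar). State: phone:Peggy, scarf:Oscar, map:Peggy
Event 7 (give map: Peggy -> Bob). State: phone:Peggy, scarf:Oscar, map:Bob
Event 8 (swap phone<->map: now phone:Bob, map:Peggy). State: phone:Bob, scarf:Oscar, map:Peggy
Event 9 (give map: Peggy -> Carol). State: phone:Bob, scarf:Oscar, map:Carol

Final state: phone:Bob, scarf:Oscar, map:Carol
The phone is held by Bob.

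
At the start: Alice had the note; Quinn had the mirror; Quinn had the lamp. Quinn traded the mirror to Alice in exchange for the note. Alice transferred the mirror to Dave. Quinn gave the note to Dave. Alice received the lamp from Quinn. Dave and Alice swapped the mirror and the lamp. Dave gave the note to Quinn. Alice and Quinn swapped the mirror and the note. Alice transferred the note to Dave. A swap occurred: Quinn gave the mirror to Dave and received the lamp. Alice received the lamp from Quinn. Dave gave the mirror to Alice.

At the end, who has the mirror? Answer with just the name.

Tracking all object holders:
Start: note:Alice, mirror:Quinn, lamp:Quinn
Event 1 (swap mirror<->note: now mirror:Alice, note:Quinn). State: note:Quinn, mirror:Alice, lamp:Quinn
Event 2 (give mirror: Alice -> Dave). State: note:Quinn, mirror:Dave, lamp:Quinn
Event 3 (give note: Quinn -> Dave). State: note:Dave, mirror:Dave, lamp:Quinn
Event 4 (give lamp: Quinn -> Alice). State: note:Dave, mirror:Dave, lamp:Alice
Event 5 (swap mirror<->lamp: now mirror:Alice, lamp:Dave). State: note:Dave, mirror:Alice, lamp:Dave
Event 6 (give note: Dave -> Quinn). State: note:Quinn, mirror:Alice, lamp:Dave
Event 7 (swap mirror<->note: now mirror:Quinn, note:Alice). State: note:Alice, mirror:Quinn, lamp:Dave
Event 8 (give note: Alice -> Dave). State: note:Dave, mirror:Quinn, lamp:Dave
Event 9 (swap mirror<->lamp: now mirror:Dave, lamp:Quinn). State: note:Dave, mirror:Dave, lamp:Quinn
Event 10 (give lamp: Quinn -> Alice). State: note:Dave, mirror:Dave, lamp:Alice
Event 11 (give mirror: Dave -> Alice). State: note:Dave, mirror:Alice, lamp:Alice

Final state: note:Dave, mirror:Alice, lamp:Alice
The mirror is held by Alice.

Answer: Alice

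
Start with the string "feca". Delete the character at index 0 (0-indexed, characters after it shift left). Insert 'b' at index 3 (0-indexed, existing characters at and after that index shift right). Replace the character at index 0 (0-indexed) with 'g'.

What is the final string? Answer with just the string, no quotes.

Applying each edit step by step:
Start: "feca"
Op 1 (delete idx 0 = 'f'): "feca" -> "eca"
Op 2 (insert 'b' at idx 3): "eca" -> "ecab"
Op 3 (replace idx 0: 'e' -> 'g'): "ecab" -> "gcab"

Answer: gcab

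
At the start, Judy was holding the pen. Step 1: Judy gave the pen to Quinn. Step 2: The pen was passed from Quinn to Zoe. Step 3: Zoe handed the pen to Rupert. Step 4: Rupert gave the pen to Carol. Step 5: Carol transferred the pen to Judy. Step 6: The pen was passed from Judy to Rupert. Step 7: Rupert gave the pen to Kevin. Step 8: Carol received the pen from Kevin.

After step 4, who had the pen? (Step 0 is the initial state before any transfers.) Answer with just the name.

Answer: Carol

Derivation:
Tracking the pen holder through step 4:
After step 0 (start): Judy
After step 1: Quinn
After step 2: Zoe
After step 3: Rupert
After step 4: Carol

At step 4, the holder is Carol.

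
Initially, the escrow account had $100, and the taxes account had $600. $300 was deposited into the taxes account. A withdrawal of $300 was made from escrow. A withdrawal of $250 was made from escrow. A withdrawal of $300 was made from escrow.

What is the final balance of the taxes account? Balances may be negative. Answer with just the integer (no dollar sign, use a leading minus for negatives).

Tracking account balances step by step:
Start: escrow=100, taxes=600
Event 1 (deposit 300 to taxes): taxes: 600 + 300 = 900. Balances: escrow=100, taxes=900
Event 2 (withdraw 300 from escrow): escrow: 100 - 300 = -200. Balances: escrow=-200, taxes=900
Event 3 (withdraw 250 from escrow): escrow: -200 - 250 = -450. Balances: escrow=-450, taxes=900
Event 4 (withdraw 300 from escrow): escrow: -450 - 300 = -750. Balances: escrow=-750, taxes=900

Final balance of taxes: 900

Answer: 900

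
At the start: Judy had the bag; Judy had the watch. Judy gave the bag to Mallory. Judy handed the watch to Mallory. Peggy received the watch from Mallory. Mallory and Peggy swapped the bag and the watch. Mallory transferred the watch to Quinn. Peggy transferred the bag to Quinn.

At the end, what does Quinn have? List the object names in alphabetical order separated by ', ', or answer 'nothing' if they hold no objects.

Answer: bag, watch

Derivation:
Tracking all object holders:
Start: bag:Judy, watch:Judy
Event 1 (give bag: Judy -> Mallory). State: bag:Mallory, watch:Judy
Event 2 (give watch: Judy -> Mallory). State: bag:Mallory, watch:Mallory
Event 3 (give watch: Mallory -> Peggy). State: bag:Mallory, watch:Peggy
Event 4 (swap bag<->watch: now bag:Peggy, watch:Mallory). State: bag:Peggy, watch:Mallory
Event 5 (give watch: Mallory -> Quinn). State: bag:Peggy, watch:Quinn
Event 6 (give bag: Peggy -> Quinn). State: bag:Quinn, watch:Quinn

Final state: bag:Quinn, watch:Quinn
Quinn holds: bag, watch.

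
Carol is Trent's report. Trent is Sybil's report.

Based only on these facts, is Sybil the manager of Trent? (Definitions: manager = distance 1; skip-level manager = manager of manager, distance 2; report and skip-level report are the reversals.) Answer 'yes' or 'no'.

Answer: yes

Derivation:
Reconstructing the manager chain from the given facts:
  Sybil -> Trent -> Carol
(each arrow means 'manager of the next')
Positions in the chain (0 = top):
  position of Sybil: 0
  position of Trent: 1
  position of Carol: 2

Sybil is at position 0, Trent is at position 1; signed distance (j - i) = 1.
'manager' requires j - i = 1. Actual distance is 1, so the relation HOLDS.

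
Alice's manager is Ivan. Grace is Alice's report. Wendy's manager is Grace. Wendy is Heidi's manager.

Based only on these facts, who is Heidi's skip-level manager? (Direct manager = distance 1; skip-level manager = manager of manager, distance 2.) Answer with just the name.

Reconstructing the manager chain from the given facts:
  Ivan -> Alice -> Grace -> Wendy -> Heidi
(each arrow means 'manager of the next')
Positions in the chain (0 = top):
  position of Ivan: 0
  position of Alice: 1
  position of Grace: 2
  position of Wendy: 3
  position of Heidi: 4

Heidi is at position 4; the skip-level manager is 2 steps up the chain, i.e. position 2: Grace.

Answer: Grace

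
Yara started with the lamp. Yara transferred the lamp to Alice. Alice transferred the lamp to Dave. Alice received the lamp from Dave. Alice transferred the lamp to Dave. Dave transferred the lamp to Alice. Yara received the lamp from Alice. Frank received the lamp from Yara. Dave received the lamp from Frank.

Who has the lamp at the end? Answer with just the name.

Tracking the lamp through each event:
Start: Yara has the lamp.
After event 1: Alice has the lamp.
After event 2: Dave has the lamp.
After event 3: Alice has the lamp.
After event 4: Dave has the lamp.
After event 5: Alice has the lamp.
After event 6: Yara has the lamp.
After event 7: Frank has the lamp.
After event 8: Dave has the lamp.

Answer: Dave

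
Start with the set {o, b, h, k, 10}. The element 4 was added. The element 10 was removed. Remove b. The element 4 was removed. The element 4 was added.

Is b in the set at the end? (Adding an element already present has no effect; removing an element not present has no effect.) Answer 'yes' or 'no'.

Tracking the set through each operation:
Start: {10, b, h, k, o}
Event 1 (add 4): added. Set: {10, 4, b, h, k, o}
Event 2 (remove 10): removed. Set: {4, b, h, k, o}
Event 3 (remove b): removed. Set: {4, h, k, o}
Event 4 (remove 4): removed. Set: {h, k, o}
Event 5 (add 4): added. Set: {4, h, k, o}

Final set: {4, h, k, o} (size 4)
b is NOT in the final set.

Answer: no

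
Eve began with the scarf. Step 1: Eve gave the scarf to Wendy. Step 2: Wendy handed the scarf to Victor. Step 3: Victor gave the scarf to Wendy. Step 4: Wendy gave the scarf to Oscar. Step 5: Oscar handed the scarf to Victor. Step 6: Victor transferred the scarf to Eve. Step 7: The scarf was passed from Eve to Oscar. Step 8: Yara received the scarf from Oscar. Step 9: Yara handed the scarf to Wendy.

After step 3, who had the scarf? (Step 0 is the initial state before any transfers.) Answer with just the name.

Answer: Wendy

Derivation:
Tracking the scarf holder through step 3:
After step 0 (start): Eve
After step 1: Wendy
After step 2: Victor
After step 3: Wendy

At step 3, the holder is Wendy.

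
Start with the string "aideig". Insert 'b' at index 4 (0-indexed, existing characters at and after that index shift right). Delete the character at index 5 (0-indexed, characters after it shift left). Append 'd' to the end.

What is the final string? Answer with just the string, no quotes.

Applying each edit step by step:
Start: "aideig"
Op 1 (insert 'b' at idx 4): "aideig" -> "aidebig"
Op 2 (delete idx 5 = 'i'): "aidebig" -> "aidebg"
Op 3 (append 'd'): "aidebg" -> "aidebgd"

Answer: aidebgd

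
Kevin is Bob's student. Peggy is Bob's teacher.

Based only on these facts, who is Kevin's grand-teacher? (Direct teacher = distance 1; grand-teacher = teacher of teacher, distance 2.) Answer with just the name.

Answer: Peggy

Derivation:
Reconstructing the teacher chain from the given facts:
  Peggy -> Bob -> Kevin
(each arrow means 'teacher of the next')
Positions in the chain (0 = top):
  position of Peggy: 0
  position of Bob: 1
  position of Kevin: 2

Kevin is at position 2; the grand-teacher is 2 steps up the chain, i.e. position 0: Peggy.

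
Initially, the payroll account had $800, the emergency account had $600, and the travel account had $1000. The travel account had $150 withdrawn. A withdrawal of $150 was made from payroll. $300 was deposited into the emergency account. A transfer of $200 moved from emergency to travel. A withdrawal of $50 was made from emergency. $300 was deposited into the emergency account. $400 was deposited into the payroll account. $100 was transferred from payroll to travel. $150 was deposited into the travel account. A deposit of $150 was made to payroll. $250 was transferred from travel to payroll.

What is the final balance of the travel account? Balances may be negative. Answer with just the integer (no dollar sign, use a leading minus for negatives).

Answer: 1050

Derivation:
Tracking account balances step by step:
Start: payroll=800, emergency=600, travel=1000
Event 1 (withdraw 150 from travel): travel: 1000 - 150 = 850. Balances: payroll=800, emergency=600, travel=850
Event 2 (withdraw 150 from payroll): payroll: 800 - 150 = 650. Balances: payroll=650, emergency=600, travel=850
Event 3 (deposit 300 to emergency): emergency: 600 + 300 = 900. Balances: payroll=650, emergency=900, travel=850
Event 4 (transfer 200 emergency -> travel): emergency: 900 - 200 = 700, travel: 850 + 200 = 1050. Balances: payroll=650, emergency=700, travel=1050
Event 5 (withdraw 50 from emergency): emergency: 700 - 50 = 650. Balances: payroll=650, emergency=650, travel=1050
Event 6 (deposit 300 to emergency): emergency: 650 + 300 = 950. Balances: payroll=650, emergency=950, travel=1050
Event 7 (deposit 400 to payroll): payroll: 650 + 400 = 1050. Balances: payroll=1050, emergency=950, travel=1050
Event 8 (transfer 100 payroll -> travel): payroll: 1050 - 100 = 950, travel: 1050 + 100 = 1150. Balances: payroll=950, emergency=950, travel=1150
Event 9 (deposit 150 to travel): travel: 1150 + 150 = 1300. Balances: payroll=950, emergency=950, travel=1300
Event 10 (deposit 150 to payroll): payroll: 950 + 150 = 1100. Balances: payroll=1100, emergency=950, travel=1300
Event 11 (transfer 250 travel -> payroll): travel: 1300 - 250 = 1050, payroll: 1100 + 250 = 1350. Balances: payroll=1350, emergency=950, travel=1050

Final balance of travel: 1050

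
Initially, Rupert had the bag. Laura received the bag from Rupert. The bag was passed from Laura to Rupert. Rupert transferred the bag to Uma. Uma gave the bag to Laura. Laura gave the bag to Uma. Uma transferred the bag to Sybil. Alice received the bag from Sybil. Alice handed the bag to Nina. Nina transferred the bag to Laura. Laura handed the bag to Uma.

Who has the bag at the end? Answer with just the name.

Tracking the bag through each event:
Start: Rupert has the bag.
After event 1: Laura has the bag.
After event 2: Rupert has the bag.
After event 3: Uma has the bag.
After event 4: Laura has the bag.
After event 5: Uma has the bag.
After event 6: Sybil has the bag.
After event 7: Alice has the bag.
After event 8: Nina has the bag.
After event 9: Laura has the bag.
After event 10: Uma has the bag.

Answer: Uma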